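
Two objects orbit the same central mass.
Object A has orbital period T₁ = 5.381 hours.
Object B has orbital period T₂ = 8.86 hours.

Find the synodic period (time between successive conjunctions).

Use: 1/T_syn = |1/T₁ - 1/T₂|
T₁ = 5.381 hours = 19371.6 s
T₂ = 8.86 hours = 31896 s
1/T₁ = 5.1622 × 10^-5 s⁻¹
1/T₂ = 3.13519 × 10^-5 s⁻¹
|1/T₁ − 1/T₂| = 2.02701 × 10^-5 s⁻¹
T_syn = 1 / |1/T₁ − 1/T₂| = 49333.8 s ≈ 13.7 hours

Final answer: T_syn = 13.7 hours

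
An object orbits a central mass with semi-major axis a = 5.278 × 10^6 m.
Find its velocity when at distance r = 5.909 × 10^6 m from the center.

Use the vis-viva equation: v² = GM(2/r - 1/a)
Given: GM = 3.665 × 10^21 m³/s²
a = 5.278 × 10^6 m
r = 5.909 × 10^6 m
GM = 3.665 × 10^21 m³/s²
2/r − 1/a = 3.38467 × 10^-7 − 1.89466 × 10^-7 = 1.49001 × 10^-7 m⁻¹
v² = GM (2/r − 1/a) = 5.46089 × 10^14 m²/s²
v = 2.33685 × 10^7 m/s ≈ 2.337 × 10^4 km/s

Final answer: 2.337 × 10^4 km/s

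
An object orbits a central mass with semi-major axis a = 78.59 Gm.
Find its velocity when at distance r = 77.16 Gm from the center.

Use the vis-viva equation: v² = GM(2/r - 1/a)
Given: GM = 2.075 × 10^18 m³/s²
a = 78.59 Gm = 7.859 × 10^10 m
r = 77.16 Gm = 7.716 × 10^10 m
GM = 2.075 × 10^18 m³/s²
2/r − 1/a = 2.59202 × 10^-11 − 1.27243 × 10^-11 = 1.31959 × 10^-11 m⁻¹
v² = GM (2/r − 1/a) = 2.73815 × 10^7 m²/s²
v = 5232.73 m/s ≈ 5.233 km/s

Final answer: 5.233 km/s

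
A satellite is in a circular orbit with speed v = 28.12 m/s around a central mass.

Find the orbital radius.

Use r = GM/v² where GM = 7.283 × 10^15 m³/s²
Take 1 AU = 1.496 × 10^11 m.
v = 28.12 m/s
GM = 7.283 × 10^15 m³/s²
v² = 790.734 m²/s²
r = GM/v² = (7.283 × 10^15) / 790.734 = 9.21043 × 10^12 m ≈ 61.57 AU

Final answer: 61.57 AU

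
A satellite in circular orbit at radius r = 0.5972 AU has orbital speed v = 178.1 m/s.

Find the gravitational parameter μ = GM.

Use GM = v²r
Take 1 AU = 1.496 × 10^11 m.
r = 0.5972 AU = 8.93411 × 10^10 m
v = 178.1 m/s
v² = 31719.6 m²/s²
GM = v²r = 31719.6 × 8.93411 × 10^10 = 2.83387 × 10^15 m³/s²
GM ≈ 2.834 × 10^15 m³/s²

Final answer: GM = 2.834 × 10^15 m³/s²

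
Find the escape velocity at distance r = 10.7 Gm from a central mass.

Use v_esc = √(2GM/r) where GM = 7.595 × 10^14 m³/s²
r = 10.7 Gm = 1.07 × 10^10 m
GM = 7.595 × 10^14 m³/s²
2GM/r = 2 × (7.595 × 10^14) / (1.07 × 10^10) = 141963 m²/s²
v_esc = √(2GM/r) = 376.779 m/s ≈ 376.8 m/s

Final answer: 376.8 m/s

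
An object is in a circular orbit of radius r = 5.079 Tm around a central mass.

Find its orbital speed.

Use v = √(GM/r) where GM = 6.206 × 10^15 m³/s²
r = 5.079 Tm = 5.079 × 10^12 m
GM = 6.206 × 10^15 m³/s²
GM/r = (6.206 × 10^15) / (5.079 × 10^12) = 1221.89 m²/s²
v = √(GM/r) = 34.9556 m/s ≈ 34.96 m/s

Final answer: 34.96 m/s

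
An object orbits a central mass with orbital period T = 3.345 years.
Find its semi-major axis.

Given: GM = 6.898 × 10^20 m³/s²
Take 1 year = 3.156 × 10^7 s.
T = 3.345 years = 1.05568 × 10^8 s
GM = 6.898 × 10^20 m³/s²
Kepler's third law: a³ = GM T² / (4π²)
T² = 1.11446 × 10^16 s²
a³ = (6.898 × 10^20) × (1.11446 × 10^16) / (4π²) = 1.94729 × 10^35 m³
a = (a³)^(1/3) = 5.7962 × 10^11 m ≈ 5.796 × 10^11 m

Final answer: 5.796 × 10^11 m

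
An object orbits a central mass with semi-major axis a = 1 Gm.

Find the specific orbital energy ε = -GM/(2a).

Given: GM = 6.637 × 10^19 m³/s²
a = 1 Gm = 1 × 10^9 m
GM = 6.637 × 10^19 m³/s²
2a = 2 × 10^9 m
ε = −GM/(2a) = -3.3185 × 10^10 J/kg ≈ -33.18 GJ/kg

Final answer: -33.18 GJ/kg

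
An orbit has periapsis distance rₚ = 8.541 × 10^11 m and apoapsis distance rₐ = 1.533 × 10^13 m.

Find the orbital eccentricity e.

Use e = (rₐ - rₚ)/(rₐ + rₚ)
rₚ = 8.541 × 10^11 m
rₐ = 1.533 × 10^13 m
rₐ − rₚ = 1.44759 × 10^13 m
rₐ + rₚ = 1.61841 × 10^13 m
e = (rₐ − rₚ)/(rₐ + rₚ) = 0.894452

Final answer: e = 0.8945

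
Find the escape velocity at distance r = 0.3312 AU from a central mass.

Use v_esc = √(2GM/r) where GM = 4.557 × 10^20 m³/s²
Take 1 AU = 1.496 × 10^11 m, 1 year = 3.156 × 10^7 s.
r = 0.3312 AU = 4.95475 × 10^10 m
GM = 4.557 × 10^20 m³/s²
2GM/r = 2 × (4.557 × 10^20) / (4.95475 × 10^10) = 1.83945 × 10^10 m²/s²
v_esc = √(2GM/r) = 135626 m/s ≈ 28.61 AU/year

Final answer: 28.61 AU/year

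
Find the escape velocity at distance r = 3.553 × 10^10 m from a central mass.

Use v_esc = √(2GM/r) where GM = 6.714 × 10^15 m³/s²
r = 3.553 × 10^10 m
GM = 6.714 × 10^15 m³/s²
2GM/r = 2 × (6.714 × 10^15) / (3.553 × 10^10) = 377934 m²/s²
v_esc = √(2GM/r) = 614.763 m/s ≈ 614.8 m/s

Final answer: 614.8 m/s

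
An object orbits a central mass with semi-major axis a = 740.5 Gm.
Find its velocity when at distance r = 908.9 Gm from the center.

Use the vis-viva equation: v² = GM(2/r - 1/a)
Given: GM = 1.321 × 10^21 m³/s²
a = 740.5 Gm = 7.405 × 10^11 m
r = 908.9 Gm = 9.089 × 10^11 m
GM = 1.321 × 10^21 m³/s²
2/r − 1/a = 2.20046 × 10^-12 − 1.35044 × 10^-12 = 8.50023 × 10^-13 m⁻¹
v² = GM (2/r − 1/a) = 1.12288 × 10^9 m²/s²
v = 33509.4 m/s ≈ 33.51 km/s

Final answer: 33.51 km/s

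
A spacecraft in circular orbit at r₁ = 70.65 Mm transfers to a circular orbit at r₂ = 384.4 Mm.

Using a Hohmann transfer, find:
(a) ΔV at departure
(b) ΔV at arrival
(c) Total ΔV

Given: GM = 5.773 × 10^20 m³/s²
r₁ = 70.65 Mm = 7.065 × 10^7 m
r₂ = 384.4 Mm = 3.844 × 10^8 m
GM = 5.773 × 10^20 m³/s²
Transfer ellipse: a_t = (r₁ + r₂)/2 = 2.27525 × 10^8 m
Circular speed at r₁: v₁ = √(GM/r₁) = 2.85854 × 10^6 m/s
Transfer speed at r₁ (periapsis): v₁ₜ = √(GM(2/r₁ − 1/a_t)) = 3.71554 × 10^6 m/s
(a) ΔV₁ = v₁ₜ − v₁ = 856996 m/s ≈ 857 km/s
Circular speed at r₂: v₂ = √(GM/r₂) = 1.22549 × 10^6 m/s
Transfer speed at r₂ (apoapsis): v₂ₜ = √(GM(2/r₂ − 1/a_t)) = 682890 m/s
(b) ΔV₂ = v₂ − v₂ₜ = 542598 m/s ≈ 542.6 km/s
(c) ΔV_total = ΔV₁ + ΔV₂ = 1.39959 × 10^6 m/s ≈ 1400 km/s

Final answer:
(a) ΔV₁ = 857 km/s
(b) ΔV₂ = 542.6 km/s
(c) ΔV_total = 1400 km/s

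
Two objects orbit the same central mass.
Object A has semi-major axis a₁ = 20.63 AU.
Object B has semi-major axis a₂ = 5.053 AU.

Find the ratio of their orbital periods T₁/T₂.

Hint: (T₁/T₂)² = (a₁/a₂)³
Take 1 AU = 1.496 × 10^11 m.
a₁ = 20.63 AU = 3.08625 × 10^12 m
a₂ = 5.053 AU = 7.55929 × 10^11 m
a₁/a₂ = 4.08272
T₁/T₂ = (a₁/a₂)^(3/2) = (4.08272)^1.5 = 8.24945

Final answer: T₁/T₂ = 8.249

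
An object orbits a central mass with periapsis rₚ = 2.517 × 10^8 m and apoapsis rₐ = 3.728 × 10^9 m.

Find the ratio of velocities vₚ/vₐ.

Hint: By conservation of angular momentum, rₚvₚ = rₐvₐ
rₚ = 2.517 × 10^8 m
rₐ = 3.728 × 10^9 m
rₚvₚ = rₐvₐ  ⇒  vₚ/vₐ = rₐ/rₚ
vₚ/vₐ = (3.728 × 10^9) / (2.517 × 10^8) = 14.8113

Final answer: vₚ/vₐ = 14.81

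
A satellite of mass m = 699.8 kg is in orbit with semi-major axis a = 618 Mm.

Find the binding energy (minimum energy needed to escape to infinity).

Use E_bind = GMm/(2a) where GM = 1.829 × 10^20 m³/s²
a = 618 Mm = 6.18 × 10^8 m
GM = 1.829 × 10^20 m³/s²
m = 699.8 kg
GMm = 1.829 × 10^20 × 699.8 = 1.27993 × 10^23 m³·kg/s²
2a = 1.236 × 10^9 m
E_bind = GMm/(2a) = 1.03555 × 10^14 J ≈ 103.6 TJ

Final answer: 103.6 TJ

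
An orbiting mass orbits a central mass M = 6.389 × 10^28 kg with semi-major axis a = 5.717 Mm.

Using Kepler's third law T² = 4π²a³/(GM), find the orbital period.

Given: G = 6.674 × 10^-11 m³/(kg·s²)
M = 6.389 × 10^28 kg
GM = G × M = 6.674 × 10^-11 × 6.389 × 10^28 = 4.26402 × 10^18 m³/s²
a = 5.717 Mm = 5.717 × 10^6 m
a³ = 1.86855 × 10^20 m³
T = 2π √(a³/GM) = 2π √((1.86855 × 10^20) / (4.26402 × 10^18)) = 2π × 6.61977 s
T = 41.5932 s ≈ 41.59 seconds

Final answer: 41.59 seconds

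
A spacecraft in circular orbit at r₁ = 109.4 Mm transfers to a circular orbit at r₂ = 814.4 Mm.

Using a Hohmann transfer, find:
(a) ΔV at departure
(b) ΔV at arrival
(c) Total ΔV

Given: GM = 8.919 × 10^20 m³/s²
r₁ = 109.4 Mm = 1.094 × 10^8 m
r₂ = 814.4 Mm = 8.144 × 10^8 m
GM = 8.919 × 10^20 m³/s²
Transfer ellipse: a_t = (r₁ + r₂)/2 = 4.619 × 10^8 m
Circular speed at r₁: v₁ = √(GM/r₁) = 2.85528 × 10^6 m/s
Transfer speed at r₁ (periapsis): v₁ₜ = √(GM(2/r₁ − 1/a_t)) = 3.79135 × 10^6 m/s
(a) ΔV₁ = v₁ₜ − v₁ = 936069 m/s ≈ 936.1 km/s
Circular speed at r₂: v₂ = √(GM/r₂) = 1.0465 × 10^6 m/s
Transfer speed at r₂ (apoapsis): v₂ₜ = √(GM(2/r₂ − 1/a_t)) = 509300 m/s
(b) ΔV₂ = v₂ − v₂ₜ = 537200 m/s ≈ 537.2 km/s
(c) ΔV_total = ΔV₁ + ΔV₂ = 1.47327 × 10^6 m/s ≈ 1473 km/s

Final answer:
(a) ΔV₁ = 936.1 km/s
(b) ΔV₂ = 537.2 km/s
(c) ΔV_total = 1473 km/s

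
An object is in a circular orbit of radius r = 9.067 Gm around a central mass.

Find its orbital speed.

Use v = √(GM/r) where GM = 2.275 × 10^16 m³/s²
r = 9.067 Gm = 9.067 × 10^9 m
GM = 2.275 × 10^16 m³/s²
GM/r = (2.275 × 10^16) / (9.067 × 10^9) = 2.5091 × 10^6 m²/s²
v = √(GM/r) = 1584.01 m/s ≈ 1.584 km/s

Final answer: 1.584 km/s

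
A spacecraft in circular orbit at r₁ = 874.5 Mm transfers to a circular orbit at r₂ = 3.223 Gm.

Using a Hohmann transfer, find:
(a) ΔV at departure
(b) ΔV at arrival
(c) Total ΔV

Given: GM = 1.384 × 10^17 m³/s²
r₁ = 874.5 Mm = 8.745 × 10^8 m
r₂ = 3.223 Gm = 3.223 × 10^9 m
GM = 1.384 × 10^17 m³/s²
Transfer ellipse: a_t = (r₁ + r₂)/2 = 2.04875 × 10^9 m
Circular speed at r₁: v₁ = √(GM/r₁) = 12580.2 m/s
Transfer speed at r₁ (periapsis): v₁ₜ = √(GM(2/r₁ − 1/a_t)) = 15778.8 m/s
(a) ΔV₁ = v₁ₜ − v₁ = 3198.58 m/s ≈ 3.199 km/s
Circular speed at r₂: v₂ = √(GM/r₂) = 6552.97 m/s
Transfer speed at r₂ (apoapsis): v₂ₜ = √(GM(2/r₂ − 1/a_t)) = 4281.28 m/s
(b) ΔV₂ = v₂ − v₂ₜ = 2271.69 m/s ≈ 2.272 km/s
(c) ΔV_total = ΔV₁ + ΔV₂ = 5470.27 m/s ≈ 5.47 km/s

Final answer:
(a) ΔV₁ = 3.199 km/s
(b) ΔV₂ = 2.272 km/s
(c) ΔV_total = 5.47 km/s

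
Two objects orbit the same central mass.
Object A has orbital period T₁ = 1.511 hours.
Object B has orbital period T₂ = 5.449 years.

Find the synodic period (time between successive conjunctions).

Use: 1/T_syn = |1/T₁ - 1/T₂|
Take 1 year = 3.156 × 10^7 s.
T₁ = 1.511 hours = 5439.6 s
T₂ = 5.449 years = 1.7197 × 10^8 s
1/T₁ = 0.000183837 s⁻¹
1/T₂ = 5.81495 × 10^-9 s⁻¹
|1/T₁ − 1/T₂| = 0.000183831 s⁻¹
T_syn = 1 / |1/T₁ − 1/T₂| = 5439.77 s ≈ 1.511 hours

Final answer: T_syn = 1.511 hours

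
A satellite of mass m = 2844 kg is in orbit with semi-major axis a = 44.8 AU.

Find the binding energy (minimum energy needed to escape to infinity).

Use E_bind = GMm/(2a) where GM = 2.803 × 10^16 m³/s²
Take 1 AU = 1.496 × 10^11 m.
a = 44.8 AU = 6.70208 × 10^12 m
GM = 2.803 × 10^16 m³/s²
m = 2844 kg
GMm = 2.803 × 10^16 × 2844 = 7.97173 × 10^19 m³·kg/s²
2a = 1.34042 × 10^13 m
E_bind = GMm/(2a) = 5.94721 × 10^6 J ≈ 5.947 MJ

Final answer: 5.947 MJ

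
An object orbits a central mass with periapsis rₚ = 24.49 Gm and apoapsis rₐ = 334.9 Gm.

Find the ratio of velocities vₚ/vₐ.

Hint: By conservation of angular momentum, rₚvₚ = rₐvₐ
rₚ = 24.49 Gm = 2.449 × 10^10 m
rₐ = 334.9 Gm = 3.349 × 10^11 m
rₚvₚ = rₐvₐ  ⇒  vₚ/vₐ = rₐ/rₚ
vₚ/vₐ = (3.349 × 10^11) / (2.449 × 10^10) = 13.675

Final answer: vₚ/vₐ = 13.67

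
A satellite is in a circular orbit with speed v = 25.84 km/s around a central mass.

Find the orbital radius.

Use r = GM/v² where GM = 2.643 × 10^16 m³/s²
v = 25.84 km/s = 25840 m/s
GM = 2.643 × 10^16 m³/s²
v² = 6.67706 × 10^8 m²/s²
r = GM/v² = (2.643 × 10^16) / (6.67706 × 10^8) = 3.95833 × 10^7 m ≈ 39.58 Mm

Final answer: 39.58 Mm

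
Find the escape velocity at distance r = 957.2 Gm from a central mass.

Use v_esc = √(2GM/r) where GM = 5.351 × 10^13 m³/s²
r = 957.2 Gm = 9.572 × 10^11 m
GM = 5.351 × 10^13 m³/s²
2GM/r = 2 × (5.351 × 10^13) / (9.572 × 10^11) = 111.805 m²/s²
v_esc = √(2GM/r) = 10.5738 m/s ≈ 10.57 m/s

Final answer: 10.57 m/s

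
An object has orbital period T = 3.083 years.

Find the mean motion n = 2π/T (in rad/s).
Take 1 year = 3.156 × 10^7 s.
T = 3.083 years = 9.72995 × 10^7 s
n = 2π / (9.72995 × 10^7 s) = 6.45757 × 10^-8 rad/s ≈ 6.458 × 10^-8 rad/s

Final answer: n = 6.458 × 10^-8 rad/s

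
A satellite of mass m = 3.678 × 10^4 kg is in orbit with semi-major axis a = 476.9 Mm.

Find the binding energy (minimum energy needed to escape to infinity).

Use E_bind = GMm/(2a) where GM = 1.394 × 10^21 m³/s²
a = 476.9 Mm = 4.769 × 10^8 m
GM = 1.394 × 10^21 m³/s²
m = 3.678 × 10^4 kg
GMm = 1.394 × 10^21 × 36780 = 5.12713 × 10^25 m³·kg/s²
2a = 9.538 × 10^8 m
E_bind = GMm/(2a) = 5.37548 × 10^16 J ≈ 53.75 PJ

Final answer: 53.75 PJ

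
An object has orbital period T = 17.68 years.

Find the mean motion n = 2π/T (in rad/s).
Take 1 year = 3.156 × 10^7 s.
T = 17.68 years = 5.57981 × 10^8 s
n = 2π / (5.57981 × 10^8 s) = 1.12606 × 10^-8 rad/s ≈ 1.126 × 10^-8 rad/s

Final answer: n = 1.126 × 10^-8 rad/s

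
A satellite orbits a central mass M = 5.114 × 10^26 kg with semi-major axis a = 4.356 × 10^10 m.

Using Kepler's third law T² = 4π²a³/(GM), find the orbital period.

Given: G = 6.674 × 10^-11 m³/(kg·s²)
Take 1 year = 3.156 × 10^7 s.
M = 5.114 × 10^26 kg
GM = G × M = 6.674 × 10^-11 × 5.114 × 10^26 = 3.41308 × 10^16 m³/s²
a = 4.356 × 10^10 m
a³ = 8.2654 × 10^31 m³
T = 2π √(a³/GM) = 2π √((8.2654 × 10^31) / (3.41308 × 10^16)) = 2π × 4.92106 × 10^7 s
T = 3.09199 × 10^8 s ≈ 9.797 years

Final answer: 9.797 years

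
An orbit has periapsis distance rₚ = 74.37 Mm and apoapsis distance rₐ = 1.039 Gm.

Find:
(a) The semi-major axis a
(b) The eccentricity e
rₚ = 74.37 Mm = 7.437 × 10^7 m
rₐ = 1.039 Gm = 1.039 × 10^9 m
(a) a = (rₚ + rₐ)/2 = 5.56685 × 10^8 m ≈ 556.7 Mm
(b) e = (rₐ − rₚ)/(rₐ + rₚ) = (9.6463 × 10^8) / (1.11337 × 10^9) = 0.866406

Final answer:
(a) a = 556.7 Mm
(b) e = 0.8664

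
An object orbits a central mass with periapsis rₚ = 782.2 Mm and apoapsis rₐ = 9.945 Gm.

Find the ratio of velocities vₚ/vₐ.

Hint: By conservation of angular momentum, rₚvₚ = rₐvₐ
rₚ = 782.2 Mm = 7.822 × 10^8 m
rₐ = 9.945 Gm = 9.945 × 10^9 m
rₚvₚ = rₐvₐ  ⇒  vₚ/vₐ = rₐ/rₚ
vₚ/vₐ = (9.945 × 10^9) / (7.822 × 10^8) = 12.7141

Final answer: vₚ/vₐ = 12.71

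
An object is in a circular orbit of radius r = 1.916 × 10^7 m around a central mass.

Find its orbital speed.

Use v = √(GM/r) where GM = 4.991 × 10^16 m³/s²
r = 1.916 × 10^7 m
GM = 4.991 × 10^16 m³/s²
GM/r = (4.991 × 10^16) / (1.916 × 10^7) = 2.60491 × 10^9 m²/s²
v = √(GM/r) = 51038.3 m/s ≈ 51.04 km/s

Final answer: 51.04 km/s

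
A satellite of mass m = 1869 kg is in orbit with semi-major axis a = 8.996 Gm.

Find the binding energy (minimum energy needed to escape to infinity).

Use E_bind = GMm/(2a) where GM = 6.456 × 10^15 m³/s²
a = 8.996 Gm = 8.996 × 10^9 m
GM = 6.456 × 10^15 m³/s²
m = 1869 kg
GMm = 6.456 × 10^15 × 1869 = 1.20663 × 10^19 m³·kg/s²
2a = 1.7992 × 10^10 m
E_bind = GMm/(2a) = 6.70646 × 10^8 J ≈ 670.6 MJ

Final answer: 670.6 MJ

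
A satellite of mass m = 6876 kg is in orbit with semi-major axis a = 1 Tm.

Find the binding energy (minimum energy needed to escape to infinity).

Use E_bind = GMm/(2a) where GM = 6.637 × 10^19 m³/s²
a = 1 Tm = 1 × 10^12 m
GM = 6.637 × 10^19 m³/s²
m = 6876 kg
GMm = 6.637 × 10^19 × 6876 = 4.5636 × 10^23 m³·kg/s²
2a = 2 × 10^12 m
E_bind = GMm/(2a) = 2.2818 × 10^11 J ≈ 228.2 GJ

Final answer: 228.2 GJ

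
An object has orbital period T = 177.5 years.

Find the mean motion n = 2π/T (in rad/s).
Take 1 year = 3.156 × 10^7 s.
T = 177.5 years = 5.6019 × 10^9 s
n = 2π / (5.6019 × 10^9 s) = 1.12162 × 10^-9 rad/s ≈ 1.122 × 10^-9 rad/s

Final answer: n = 1.122 × 10^-9 rad/s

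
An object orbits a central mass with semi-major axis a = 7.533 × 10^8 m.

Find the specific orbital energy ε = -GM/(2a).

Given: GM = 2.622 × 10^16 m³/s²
a = 7.533 × 10^8 m
GM = 2.622 × 10^16 m³/s²
2a = 1.5066 × 10^9 m
ε = −GM/(2a) = -1.74034 × 10^7 J/kg ≈ -17.4 MJ/kg

Final answer: -17.4 MJ/kg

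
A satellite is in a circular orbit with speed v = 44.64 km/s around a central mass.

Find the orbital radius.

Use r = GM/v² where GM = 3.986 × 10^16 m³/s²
v = 44.64 km/s = 44640 m/s
GM = 3.986 × 10^16 m³/s²
v² = 1.99273 × 10^9 m²/s²
r = GM/v² = (3.986 × 10^16) / (1.99273 × 10^9) = 2.00027 × 10^7 m ≈ 20 Mm

Final answer: 20 Mm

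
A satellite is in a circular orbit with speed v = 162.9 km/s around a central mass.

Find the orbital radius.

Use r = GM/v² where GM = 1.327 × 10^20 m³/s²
v = 162.9 km/s = 162900 m/s
GM = 1.327 × 10^20 m³/s²
v² = 2.65364 × 10^10 m²/s²
r = GM/v² = (1.327 × 10^20) / (2.65364 × 10^10) = 5.00068 × 10^9 m ≈ 5.001 Gm

Final answer: 5.001 Gm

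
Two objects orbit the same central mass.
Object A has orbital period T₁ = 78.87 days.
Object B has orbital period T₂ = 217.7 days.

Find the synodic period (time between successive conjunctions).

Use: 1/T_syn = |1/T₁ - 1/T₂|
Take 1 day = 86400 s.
T₁ = 78.87 days = 6.81437 × 10^6 s
T₂ = 217.7 days = 1.88093 × 10^7 s
1/T₁ = 1.46749 × 10^-7 s⁻¹
1/T₂ = 5.31652 × 10^-8 s⁻¹
|1/T₁ − 1/T₂| = 9.35835 × 10^-8 s⁻¹
T_syn = 1 / |1/T₁ − 1/T₂| = 1.06856 × 10^7 s ≈ 123.7 days

Final answer: T_syn = 123.7 days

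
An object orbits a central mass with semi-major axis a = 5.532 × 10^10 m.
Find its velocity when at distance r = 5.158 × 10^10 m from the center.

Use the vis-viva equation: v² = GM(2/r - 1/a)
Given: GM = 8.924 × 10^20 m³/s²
a = 5.532 × 10^10 m
r = 5.158 × 10^10 m
GM = 8.924 × 10^20 m³/s²
2/r − 1/a = 3.87747 × 10^-11 − 1.80766 × 10^-11 = 2.06981 × 10^-11 m⁻¹
v² = GM (2/r − 1/a) = 1.8471 × 10^10 m²/s²
v = 135908 m/s ≈ 135.9 km/s

Final answer: 135.9 km/s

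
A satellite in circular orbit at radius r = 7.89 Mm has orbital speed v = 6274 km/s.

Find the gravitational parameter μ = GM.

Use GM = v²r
r = 7.89 Mm = 7.89 × 10^6 m
v = 6274 km/s = 6.274 × 10^6 m/s
v² = 3.93631 × 10^13 m²/s²
GM = v²r = 3.93631 × 10^13 × 7.89 × 10^6 = 3.10575 × 10^20 m³/s²
GM ≈ 3.106 × 10^20 m³/s²

Final answer: GM = 3.106 × 10^20 m³/s²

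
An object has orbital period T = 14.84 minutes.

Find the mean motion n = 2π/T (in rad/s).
T = 14.84 minutes = 890.4 s
n = 2π / 890.4 s = 0.00705659 rad/s ≈ 0.007057 rad/s

Final answer: n = 0.007057 rad/s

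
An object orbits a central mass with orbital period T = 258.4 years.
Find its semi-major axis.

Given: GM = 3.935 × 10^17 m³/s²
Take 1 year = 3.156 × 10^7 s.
T = 258.4 years = 8.1551 × 10^9 s
GM = 3.935 × 10^17 m³/s²
Kepler's third law: a³ = GM T² / (4π²)
T² = 6.65057 × 10^19 s²
a³ = (3.935 × 10^17) × (6.65057 × 10^19) / (4π²) = 6.62894 × 10^35 m³
a = (a³)^(1/3) = 8.71929 × 10^11 m ≈ 8.719 × 10^11 m

Final answer: 8.719 × 10^11 m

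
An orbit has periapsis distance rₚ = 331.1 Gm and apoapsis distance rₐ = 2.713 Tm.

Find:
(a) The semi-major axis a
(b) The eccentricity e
rₚ = 331.1 Gm = 3.311 × 10^11 m
rₐ = 2.713 Tm = 2.713 × 10^12 m
(a) a = (rₚ + rₐ)/2 = 1.52205 × 10^12 m ≈ 1.522 Tm
(b) e = (rₐ − rₚ)/(rₐ + rₚ) = (2.3819 × 10^12) / (3.0441 × 10^12) = 0.782464

Final answer:
(a) a = 1.522 Tm
(b) e = 0.7825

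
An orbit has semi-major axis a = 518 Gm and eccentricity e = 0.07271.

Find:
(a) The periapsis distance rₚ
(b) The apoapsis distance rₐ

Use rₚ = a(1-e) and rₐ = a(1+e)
a = 518 Gm = 5.18 × 10^11 m
e = 0.07271:  1 − e = 0.92729,  1 + e = 1.07271
(a) rₚ = a(1 − e) = 5.18 × 10^11 m × 0.92729 = 4.80336 × 10^11 m ≈ 480.3 Gm
(b) rₐ = a(1 + e) = 5.18 × 10^11 m × 1.07271 = 5.55664 × 10^11 m ≈ 555.7 Gm

Final answer:
(a) rₚ = 480.3 Gm
(b) rₐ = 555.7 Gm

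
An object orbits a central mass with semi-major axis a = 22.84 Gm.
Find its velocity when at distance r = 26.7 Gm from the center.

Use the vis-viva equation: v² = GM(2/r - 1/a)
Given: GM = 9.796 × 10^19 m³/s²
a = 22.84 Gm = 2.284 × 10^10 m
r = 26.7 Gm = 2.67 × 10^10 m
GM = 9.796 × 10^19 m³/s²
2/r − 1/a = 7.49064 × 10^-11 − 4.37828 × 10^-11 = 3.11235 × 10^-11 m⁻¹
v² = GM (2/r − 1/a) = 3.04886 × 10^9 m²/s²
v = 55216.5 m/s ≈ 55.22 km/s

Final answer: 55.22 km/s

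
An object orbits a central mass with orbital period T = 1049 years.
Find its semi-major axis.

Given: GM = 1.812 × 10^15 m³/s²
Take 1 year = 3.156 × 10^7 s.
T = 1049 years = 3.31064 × 10^10 s
GM = 1.812 × 10^15 m³/s²
Kepler's third law: a³ = GM T² / (4π²)
T² = 1.09604 × 10^21 s²
a³ = (1.812 × 10^15) × (1.09604 × 10^21) / (4π²) = 5.03064 × 10^34 m³
a = (a³)^(1/3) = 3.69154 × 10^11 m ≈ 369.2 Gm

Final answer: 369.2 Gm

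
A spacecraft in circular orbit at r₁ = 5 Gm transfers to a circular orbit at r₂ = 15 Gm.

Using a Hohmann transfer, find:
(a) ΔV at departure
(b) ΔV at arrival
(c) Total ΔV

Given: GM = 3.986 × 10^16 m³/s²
r₁ = 5 Gm = 5 × 10^9 m
r₂ = 15 Gm = 1.5 × 10^10 m
GM = 3.986 × 10^16 m³/s²
Transfer ellipse: a_t = (r₁ + r₂)/2 = 1 × 10^10 m
Circular speed at r₁: v₁ = √(GM/r₁) = 2823.47 m/s
Transfer speed at r₁ (periapsis): v₁ₜ = √(GM(2/r₁ − 1/a_t)) = 3458.03 m/s
(a) ΔV₁ = v₁ₜ − v₁ = 634.561 m/s ≈ 634.6 m/s
Circular speed at r₂: v₂ = √(GM/r₂) = 1630.13 m/s
Transfer speed at r₂ (apoapsis): v₂ₜ = √(GM(2/r₂ − 1/a_t)) = 1152.68 m/s
(b) ΔV₂ = v₂ − v₂ₜ = 477.455 m/s ≈ 477.5 m/s
(c) ΔV_total = ΔV₁ + ΔV₂ = 1112.02 m/s ≈ 1.112 km/s

Final answer:
(a) ΔV₁ = 634.6 m/s
(b) ΔV₂ = 477.5 m/s
(c) ΔV_total = 1.112 km/s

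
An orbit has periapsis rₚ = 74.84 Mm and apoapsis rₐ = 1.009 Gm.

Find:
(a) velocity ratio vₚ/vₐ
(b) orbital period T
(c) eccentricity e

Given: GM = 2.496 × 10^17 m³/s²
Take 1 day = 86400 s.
rₚ = 74.84 Mm = 7.484 × 10^7 m
rₐ = 1.009 Gm = 1.009 × 10^9 m
GM = 2.496 × 10^17 m³/s²
a = (rₚ + rₐ)/2 = 5.4192 × 10^8 m
e = (rₐ − rₚ)/(rₐ + rₚ) = (9.3416 × 10^8) / (1.08384 × 10^9) = 0.861898
(a) vₚ/vₐ = rₐ/rₚ (angular momentum) = (1.009 × 10^9) / (7.484 × 10^7) = 13.4821 ≈ 13.48
(b) a³ = 1.5915 × 10^26 m³;  T = 2π √(a³/GM) = 2π × 25251.1 s = 158657 s ≈ 1.836 days
(c) e = 0.861898 ≈ 0.8619

Final answer:
(a) velocity ratio vₚ/vₐ = 13.48
(b) orbital period T = 1.836 days
(c) eccentricity e = 0.8619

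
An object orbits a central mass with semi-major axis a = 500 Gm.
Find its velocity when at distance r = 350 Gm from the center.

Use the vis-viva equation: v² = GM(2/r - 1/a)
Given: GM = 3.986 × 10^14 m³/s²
a = 500 Gm = 5 × 10^11 m
r = 350 Gm = 3.5 × 10^11 m
GM = 3.986 × 10^14 m³/s²
2/r − 1/a = 5.71429 × 10^-12 − 2 × 10^-12 = 3.71429 × 10^-12 m⁻¹
v² = GM (2/r − 1/a) = 1480.51 m²/s²
v = 38.4775 m/s ≈ 38.48 m/s

Final answer: 38.48 m/s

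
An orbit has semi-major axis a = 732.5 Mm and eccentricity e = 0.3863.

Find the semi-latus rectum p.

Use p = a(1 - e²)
a = 732.5 Mm = 7.325 × 10^8 m
e = 0.3863,  e² = 0.149228,  1 − e² = 0.850772
p = a(1 − e²) = 7.325 × 10^8 m × 0.850772 = 6.23191 × 10^8 m ≈ 623.2 Mm

Final answer: p = 623.2 Mm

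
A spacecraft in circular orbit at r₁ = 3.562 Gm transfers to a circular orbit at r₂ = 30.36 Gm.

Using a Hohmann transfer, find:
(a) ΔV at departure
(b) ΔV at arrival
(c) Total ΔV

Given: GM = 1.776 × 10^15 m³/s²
r₁ = 3.562 Gm = 3.562 × 10^9 m
r₂ = 30.36 Gm = 3.036 × 10^10 m
GM = 1.776 × 10^15 m³/s²
Transfer ellipse: a_t = (r₁ + r₂)/2 = 1.6961 × 10^10 m
Circular speed at r₁: v₁ = √(GM/r₁) = 706.114 m/s
Transfer speed at r₁ (periapsis): v₁ₜ = √(GM(2/r₁ − 1/a_t)) = 944.713 m/s
(a) ΔV₁ = v₁ₜ − v₁ = 238.599 m/s ≈ 238.6 m/s
Circular speed at r₂: v₂ = √(GM/r₂) = 241.864 m/s
Transfer speed at r₂ (apoapsis): v₂ₜ = √(GM(2/r₂ − 1/a_t)) = 110.839 m/s
(b) ΔV₂ = v₂ − v₂ₜ = 131.025 m/s ≈ 131 m/s
(c) ΔV_total = ΔV₁ + ΔV₂ = 369.624 m/s ≈ 369.6 m/s

Final answer:
(a) ΔV₁ = 238.6 m/s
(b) ΔV₂ = 131 m/s
(c) ΔV_total = 369.6 m/s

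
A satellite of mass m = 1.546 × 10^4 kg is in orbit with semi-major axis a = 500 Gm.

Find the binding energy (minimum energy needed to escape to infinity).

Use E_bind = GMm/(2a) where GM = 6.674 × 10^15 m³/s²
a = 500 Gm = 5 × 10^11 m
GM = 6.674 × 10^15 m³/s²
m = 1.546 × 10^4 kg
GMm = 6.674 × 10^15 × 15460 = 1.0318 × 10^20 m³·kg/s²
2a = 1 × 10^12 m
E_bind = GMm/(2a) = 1.0318 × 10^8 J ≈ 103.2 MJ

Final answer: 103.2 MJ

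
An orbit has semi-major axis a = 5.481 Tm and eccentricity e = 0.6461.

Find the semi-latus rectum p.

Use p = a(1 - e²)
a = 5.481 Tm = 5.481 × 10^12 m
e = 0.6461,  e² = 0.417445,  1 − e² = 0.582555
p = a(1 − e²) = 5.481 × 10^12 m × 0.582555 = 3.19298 × 10^12 m ≈ 3.193 Tm

Final answer: p = 3.193 Tm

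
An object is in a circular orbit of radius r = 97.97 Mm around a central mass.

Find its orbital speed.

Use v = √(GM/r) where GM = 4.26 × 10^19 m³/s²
r = 97.97 Mm = 9.797 × 10^7 m
GM = 4.26 × 10^19 m³/s²
GM/r = (4.26 × 10^19) / (9.797 × 10^7) = 4.34827 × 10^11 m²/s²
v = √(GM/r) = 659414 m/s ≈ 659.4 km/s

Final answer: 659.4 km/s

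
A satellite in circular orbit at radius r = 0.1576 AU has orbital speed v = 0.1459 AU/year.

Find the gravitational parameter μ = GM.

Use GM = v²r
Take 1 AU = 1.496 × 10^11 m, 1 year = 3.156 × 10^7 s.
r = 0.1576 AU = 2.3577 × 10^10 m
v = 0.1459 AU/year = 691.592 m/s
v² = 478299 m²/s²
GM = v²r = 478299 × 2.3577 × 10^10 = 1.12768 × 10^16 m³/s²
GM ≈ 1.128 × 10^16 m³/s²

Final answer: GM = 1.128 × 10^16 m³/s²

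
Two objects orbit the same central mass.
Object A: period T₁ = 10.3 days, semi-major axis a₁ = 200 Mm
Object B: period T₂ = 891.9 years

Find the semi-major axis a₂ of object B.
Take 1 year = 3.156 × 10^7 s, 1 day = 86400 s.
T₁ = 10.3 days = 889920 s
T₂ = 891.9 years = 2.81484 × 10^10 s
a₁ = 200 Mm = 2 × 10^8 m
Kepler's third law: (T₂/T₁)² = (a₂/a₁)³  ⇒  a₂ = a₁ (T₂/T₁)^(2/3)
T₂/T₁ = 31630.2
(T₂/T₁)^(2/3) = 1000.16
a₂ = 2 × 10^8 m × 1000.16 = 2.00031 × 10^11 m ≈ 200 Gm

Final answer: a₂ = 200 Gm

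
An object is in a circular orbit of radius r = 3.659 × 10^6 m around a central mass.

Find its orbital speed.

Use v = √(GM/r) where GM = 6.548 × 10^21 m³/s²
r = 3.659 × 10^6 m
GM = 6.548 × 10^21 m³/s²
GM/r = (6.548 × 10^21) / (3.659 × 10^6) = 1.78956 × 10^15 m²/s²
v = √(GM/r) = 4.23032 × 10^7 m/s ≈ 4.23 × 10^4 km/s

Final answer: 4.23 × 10^4 km/s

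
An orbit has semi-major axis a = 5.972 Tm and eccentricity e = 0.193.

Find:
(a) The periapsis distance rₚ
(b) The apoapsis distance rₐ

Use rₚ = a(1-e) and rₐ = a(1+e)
a = 5.972 Tm = 5.972 × 10^12 m
e = 0.193:  1 − e = 0.807,  1 + e = 1.193
(a) rₚ = a(1 − e) = 5.972 × 10^12 m × 0.807 = 4.8194 × 10^12 m ≈ 4.819 Tm
(b) rₐ = a(1 + e) = 5.972 × 10^12 m × 1.193 = 7.1246 × 10^12 m ≈ 7.125 Tm

Final answer:
(a) rₚ = 4.819 Tm
(b) rₐ = 7.125 Tm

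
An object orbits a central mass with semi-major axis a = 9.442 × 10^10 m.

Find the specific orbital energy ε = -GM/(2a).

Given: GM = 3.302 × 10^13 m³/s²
a = 9.442 × 10^10 m
GM = 3.302 × 10^13 m³/s²
2a = 1.8884 × 10^11 m
ε = −GM/(2a) = -174.857 J/kg ≈ -174.9 J/kg

Final answer: -174.9 J/kg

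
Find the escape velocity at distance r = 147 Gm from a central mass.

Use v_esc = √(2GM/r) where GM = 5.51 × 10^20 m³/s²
r = 147 Gm = 1.47 × 10^11 m
GM = 5.51 × 10^20 m³/s²
2GM/r = 2 × (5.51 × 10^20) / (1.47 × 10^11) = 7.4966 × 10^9 m²/s²
v_esc = √(2GM/r) = 86582.9 m/s ≈ 86.58 km/s

Final answer: 86.58 km/s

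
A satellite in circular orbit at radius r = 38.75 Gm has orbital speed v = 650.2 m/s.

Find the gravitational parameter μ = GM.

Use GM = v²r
r = 38.75 Gm = 3.875 × 10^10 m
v = 650.2 m/s
v² = 422760 m²/s²
GM = v²r = 422760 × 3.875 × 10^10 = 1.6382 × 10^16 m³/s²
GM ≈ 1.638 × 10^16 m³/s²

Final answer: GM = 1.638 × 10^16 m³/s²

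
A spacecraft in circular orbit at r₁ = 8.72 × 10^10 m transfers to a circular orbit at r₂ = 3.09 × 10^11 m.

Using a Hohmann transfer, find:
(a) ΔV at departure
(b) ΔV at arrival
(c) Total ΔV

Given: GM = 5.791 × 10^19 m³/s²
r₁ = 8.72 × 10^10 m
r₂ = 3.09 × 10^11 m
GM = 5.791 × 10^19 m³/s²
Transfer ellipse: a_t = (r₁ + r₂)/2 = 1.981 × 10^11 m
Circular speed at r₁: v₁ = √(GM/r₁) = 25770.2 m/s
Transfer speed at r₁ (periapsis): v₁ₜ = √(GM(2/r₁ − 1/a_t)) = 32185.2 m/s
(a) ΔV₁ = v₁ₜ − v₁ = 6414.91 m/s ≈ 6.415 km/s
Circular speed at r₂: v₂ = √(GM/r₂) = 13689.8 m/s
Transfer speed at r₂ (apoapsis): v₂ₜ = √(GM(2/r₂ − 1/a_t)) = 9082.67 m/s
(b) ΔV₂ = v₂ − v₂ₜ = 4607.14 m/s ≈ 4.607 km/s
(c) ΔV_total = ΔV₁ + ΔV₂ = 11022 m/s ≈ 11.02 km/s

Final answer:
(a) ΔV₁ = 6.415 km/s
(b) ΔV₂ = 4.607 km/s
(c) ΔV_total = 11.02 km/s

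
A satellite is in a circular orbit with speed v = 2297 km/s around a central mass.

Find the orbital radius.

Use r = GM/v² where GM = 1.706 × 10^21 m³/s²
v = 2297 km/s = 2.297 × 10^6 m/s
GM = 1.706 × 10^21 m³/s²
v² = 5.27621 × 10^12 m²/s²
r = GM/v² = (1.706 × 10^21) / (5.27621 × 10^12) = 3.23338 × 10^8 m ≈ 323.3 Mm

Final answer: 323.3 Mm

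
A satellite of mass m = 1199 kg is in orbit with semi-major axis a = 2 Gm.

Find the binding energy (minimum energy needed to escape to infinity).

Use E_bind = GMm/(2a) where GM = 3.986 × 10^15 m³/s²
a = 2 Gm = 2 × 10^9 m
GM = 3.986 × 10^15 m³/s²
m = 1199 kg
GMm = 3.986 × 10^15 × 1199 = 4.77921 × 10^18 m³·kg/s²
2a = 4 × 10^9 m
E_bind = GMm/(2a) = 1.1948 × 10^9 J ≈ 1.195 GJ

Final answer: 1.195 GJ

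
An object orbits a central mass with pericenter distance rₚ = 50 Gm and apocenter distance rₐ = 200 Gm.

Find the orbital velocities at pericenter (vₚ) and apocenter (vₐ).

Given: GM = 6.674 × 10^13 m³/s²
rₚ = 50 Gm = 5 × 10^10 m
rₐ = 200 Gm = 2 × 10^11 m
GM = 6.674 × 10^13 m³/s²
a = (rₚ + rₐ)/2 = 1.25 × 10^11 m
Vis-viva: v² = GM (2/r − 1/a)
vₚ² = 6.674 × 10^13 × (4 × 10^-11 − 8 × 10^-12) = 2135.68 m²/s²
vₚ = 46.2134 m/s ≈ 46.21 m/s
vₐ² = 6.674 × 10^13 × (1 × 10^-11 − 8 × 10^-12) = 133.48 m²/s²
vₐ = 11.5534 m/s ≈ 11.55 m/s

Final answer: vₚ = 46.21 m/s, vₐ = 11.55 m/s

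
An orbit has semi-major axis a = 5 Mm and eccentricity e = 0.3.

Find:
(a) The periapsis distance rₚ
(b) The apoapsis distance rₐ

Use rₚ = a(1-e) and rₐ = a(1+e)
a = 5 Mm = 5 × 10^6 m
e = 0.3:  1 − e = 0.7,  1 + e = 1.3
(a) rₚ = a(1 − e) = 5 × 10^6 m × 0.7 = 3.5 × 10^6 m ≈ 3.5 Mm
(b) rₐ = a(1 + e) = 5 × 10^6 m × 1.3 = 6.5 × 10^6 m ≈ 6.5 Mm

Final answer:
(a) rₚ = 3.5 Mm
(b) rₐ = 6.5 Mm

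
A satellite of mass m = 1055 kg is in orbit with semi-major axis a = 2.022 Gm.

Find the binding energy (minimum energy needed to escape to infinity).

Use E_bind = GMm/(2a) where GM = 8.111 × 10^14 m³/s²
a = 2.022 Gm = 2.022 × 10^9 m
GM = 8.111 × 10^14 m³/s²
m = 1055 kg
GMm = 8.111 × 10^14 × 1055 = 8.55711 × 10^17 m³·kg/s²
2a = 4.044 × 10^9 m
E_bind = GMm/(2a) = 2.116 × 10^8 J ≈ 211.6 MJ

Final answer: 211.6 MJ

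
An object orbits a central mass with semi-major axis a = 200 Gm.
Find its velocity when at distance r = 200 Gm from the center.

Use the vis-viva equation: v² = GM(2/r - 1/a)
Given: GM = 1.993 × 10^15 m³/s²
a = 200 Gm = 2 × 10^11 m
r = 200 Gm = 2 × 10^11 m
GM = 1.993 × 10^15 m³/s²
2/r − 1/a = 1 × 10^-11 − 5 × 10^-12 = 5 × 10^-12 m⁻¹
v² = GM (2/r − 1/a) = 9965 m²/s²
v = 99.8248 m/s ≈ 99.82 m/s

Final answer: 99.82 m/s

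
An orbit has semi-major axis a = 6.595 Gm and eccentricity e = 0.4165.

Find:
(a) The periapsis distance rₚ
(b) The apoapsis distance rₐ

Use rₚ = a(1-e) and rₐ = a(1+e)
a = 6.595 Gm = 6.595 × 10^9 m
e = 0.4165:  1 − e = 0.5835,  1 + e = 1.4165
(a) rₚ = a(1 − e) = 6.595 × 10^9 m × 0.5835 = 3.84818 × 10^9 m ≈ 3.848 Gm
(b) rₐ = a(1 + e) = 6.595 × 10^9 m × 1.4165 = 9.34182 × 10^9 m ≈ 9.342 Gm

Final answer:
(a) rₚ = 3.848 Gm
(b) rₐ = 9.342 Gm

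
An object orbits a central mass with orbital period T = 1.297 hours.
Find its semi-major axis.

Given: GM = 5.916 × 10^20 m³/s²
T = 1.297 hours = 4669.2 s
GM = 5.916 × 10^20 m³/s²
Kepler's third law: a³ = GM T² / (4π²)
T² = 2.18014 × 10^7 s²
a³ = (5.916 × 10^20) × (2.18014 × 10^7) / (4π²) = 3.26703 × 10^26 m³
a = (a³)^(1/3) = 6.88733 × 10^8 m ≈ 688.7 Mm

Final answer: 688.7 Mm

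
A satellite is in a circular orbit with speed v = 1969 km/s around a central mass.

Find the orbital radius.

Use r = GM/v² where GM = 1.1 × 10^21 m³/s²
v = 1969 km/s = 1.969 × 10^6 m/s
GM = 1.1 × 10^21 m³/s²
v² = 3.87696 × 10^12 m²/s²
r = GM/v² = (1.1 × 10^21) / (3.87696 × 10^12) = 2.83727 × 10^8 m ≈ 283.7 Mm

Final answer: 283.7 Mm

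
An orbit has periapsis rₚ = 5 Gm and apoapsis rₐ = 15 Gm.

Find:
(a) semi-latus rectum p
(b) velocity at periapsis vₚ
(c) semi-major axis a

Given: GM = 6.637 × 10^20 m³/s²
rₚ = 5 Gm = 5 × 10^9 m
rₐ = 15 Gm = 1.5 × 10^10 m
GM = 6.637 × 10^20 m³/s²
a = (rₚ + rₐ)/2 = 1 × 10^10 m
e = (rₐ − rₚ)/(rₐ + rₚ) = (1 × 10^10) / (2 × 10^10) = 0.5
(a) 1 − e² = 0.75;  p = a(1 − e²) = 1 × 10^10 × 0.75 = 7.5 × 10^9 m ≈ 7.5 Gm
(b) vₚ² = GM (2/rₚ − 1/a) = 6.637 × 10^20 × (4 × 10^-10 − 1 × 10^-10) = 1.9911 × 10^11 m²/s²;  vₚ = 446217 m/s ≈ 446.2 km/s
(c) a = 1 × 10^10 m ≈ 10 Gm

Final answer:
(a) semi-latus rectum p = 7.5 Gm
(b) velocity at periapsis vₚ = 446.2 km/s
(c) semi-major axis a = 10 Gm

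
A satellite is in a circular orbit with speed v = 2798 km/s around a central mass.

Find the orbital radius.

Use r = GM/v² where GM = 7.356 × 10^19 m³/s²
v = 2798 km/s = 2.798 × 10^6 m/s
GM = 7.356 × 10^19 m³/s²
v² = 7.8288 × 10^12 m²/s²
r = GM/v² = (7.356 × 10^19) / (7.8288 × 10^12) = 9.39607 × 10^6 m ≈ 9.396 Mm

Final answer: 9.396 Mm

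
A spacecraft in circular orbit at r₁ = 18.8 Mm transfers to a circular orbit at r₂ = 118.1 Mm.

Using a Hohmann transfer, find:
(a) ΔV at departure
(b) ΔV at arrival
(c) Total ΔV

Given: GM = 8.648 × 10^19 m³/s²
r₁ = 18.8 Mm = 1.88 × 10^7 m
r₂ = 118.1 Mm = 1.181 × 10^8 m
GM = 8.648 × 10^19 m³/s²
Transfer ellipse: a_t = (r₁ + r₂)/2 = 6.845 × 10^7 m
Circular speed at r₁: v₁ = √(GM/r₁) = 2.14476 × 10^6 m/s
Transfer speed at r₁ (periapsis): v₁ₜ = √(GM(2/r₁ − 1/a_t)) = 2.8172 × 10^6 m/s
(a) ΔV₁ = v₁ₜ − v₁ = 672435 m/s ≈ 672.4 km/s
Circular speed at r₂: v₂ = √(GM/r₂) = 855722 m/s
Transfer speed at r₂ (apoapsis): v₂ₜ = √(GM(2/r₂ − 1/a_t)) = 448461 m/s
(b) ΔV₂ = v₂ − v₂ₜ = 407261 m/s ≈ 407.3 km/s
(c) ΔV_total = ΔV₁ + ΔV₂ = 1.0797 × 10^6 m/s ≈ 1080 km/s

Final answer:
(a) ΔV₁ = 672.4 km/s
(b) ΔV₂ = 407.3 km/s
(c) ΔV_total = 1080 km/s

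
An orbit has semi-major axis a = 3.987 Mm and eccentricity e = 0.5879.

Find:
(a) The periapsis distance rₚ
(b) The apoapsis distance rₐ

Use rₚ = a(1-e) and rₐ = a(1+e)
a = 3.987 Mm = 3.987 × 10^6 m
e = 0.5879:  1 − e = 0.4121,  1 + e = 1.5879
(a) rₚ = a(1 − e) = 3.987 × 10^6 m × 0.4121 = 1.64304 × 10^6 m ≈ 1.643 Mm
(b) rₐ = a(1 + e) = 3.987 × 10^6 m × 1.5879 = 6.33096 × 10^6 m ≈ 6.331 Mm

Final answer:
(a) rₚ = 1.643 Mm
(b) rₐ = 6.331 Mm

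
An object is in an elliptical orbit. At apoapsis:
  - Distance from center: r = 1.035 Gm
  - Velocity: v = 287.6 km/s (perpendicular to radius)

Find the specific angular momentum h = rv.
r = 1.035 Gm = 1.035 × 10^9 m
v = 287.6 km/s = 287600 m/s
h = rv = 1.035 × 10^9 × 287600 = 2.97666 × 10^14 m²/s ≈ 2.977 × 10^14 m²/s

Final answer: h = 2.977 × 10^14 m²/s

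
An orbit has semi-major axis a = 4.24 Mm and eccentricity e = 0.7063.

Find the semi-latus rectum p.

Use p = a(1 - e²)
a = 4.24 Mm = 4.24 × 10^6 m
e = 0.7063,  e² = 0.49886,  1 − e² = 0.50114
p = a(1 − e²) = 4.24 × 10^6 m × 0.50114 = 2.12483 × 10^6 m ≈ 2.125 Mm

Final answer: p = 2.125 Mm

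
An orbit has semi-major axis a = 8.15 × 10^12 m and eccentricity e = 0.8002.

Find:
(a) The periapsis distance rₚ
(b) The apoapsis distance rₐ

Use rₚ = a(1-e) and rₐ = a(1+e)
a = 8.15 × 10^12 m
e = 0.8002:  1 − e = 0.1998,  1 + e = 1.8002
(a) rₚ = a(1 − e) = 8.15 × 10^12 m × 0.1998 = 1.62837 × 10^12 m ≈ 1.628 × 10^12 m
(b) rₐ = a(1 + e) = 8.15 × 10^12 m × 1.8002 = 1.46716 × 10^13 m ≈ 1.467 × 10^13 m

Final answer:
(a) rₚ = 1.628 × 10^12 m
(b) rₐ = 1.467 × 10^13 m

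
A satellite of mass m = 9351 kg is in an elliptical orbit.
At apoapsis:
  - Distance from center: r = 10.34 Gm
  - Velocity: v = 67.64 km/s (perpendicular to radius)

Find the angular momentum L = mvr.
r = 10.34 Gm = 1.034 × 10^10 m
v = 67.64 km/s = 67640 m/s
vr = 67640 × 1.034 × 10^10 = 6.99398 × 10^14 m²/s
L = m × vr = 9351 × 6.99398 × 10^14 = 6.54007 × 10^18 kg·m²/s ≈ 6.54 × 10^18 kg·m²/s

Final answer: L = 6.54 × 10^18 kg·m²/s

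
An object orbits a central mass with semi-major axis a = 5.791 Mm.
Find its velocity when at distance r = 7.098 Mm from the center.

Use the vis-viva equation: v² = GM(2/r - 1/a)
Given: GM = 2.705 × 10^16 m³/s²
a = 5.791 Mm = 5.791 × 10^6 m
r = 7.098 Mm = 7.098 × 10^6 m
GM = 2.705 × 10^16 m³/s²
2/r − 1/a = 2.8177 × 10^-7 − 1.72682 × 10^-7 = 1.09088 × 10^-7 m⁻¹
v² = GM (2/r − 1/a) = 2.95082 × 10^9 m²/s²
v = 54321.5 m/s ≈ 54.32 km/s

Final answer: 54.32 km/s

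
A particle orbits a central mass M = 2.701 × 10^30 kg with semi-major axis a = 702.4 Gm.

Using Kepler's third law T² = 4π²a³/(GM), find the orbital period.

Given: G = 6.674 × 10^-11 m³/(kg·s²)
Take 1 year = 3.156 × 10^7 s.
M = 2.701 × 10^30 kg
GM = G × M = 6.674 × 10^-11 × 2.701 × 10^30 = 1.80265 × 10^20 m³/s²
a = 702.4 Gm = 7.024 × 10^11 m
a³ = 3.4654 × 10^35 m³
T = 2π √(a³/GM) = 2π √((3.4654 × 10^35) / (1.80265 × 10^20)) = 2π × 4.38451 × 10^7 s
T = 2.75487 × 10^8 s ≈ 8.729 years

Final answer: 8.729 years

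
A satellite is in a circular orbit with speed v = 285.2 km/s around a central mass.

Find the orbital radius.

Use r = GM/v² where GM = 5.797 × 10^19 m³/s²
v = 285.2 km/s = 285200 m/s
GM = 5.797 × 10^19 m³/s²
v² = 8.1339 × 10^10 m²/s²
r = GM/v² = (5.797 × 10^19) / (8.1339 × 10^10) = 7.12696 × 10^8 m ≈ 712.7 Mm

Final answer: 712.7 Mm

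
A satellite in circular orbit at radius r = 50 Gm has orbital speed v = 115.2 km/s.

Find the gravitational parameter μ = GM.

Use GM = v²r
r = 50 Gm = 5 × 10^10 m
v = 115.2 km/s = 115200 m/s
v² = 1.3271 × 10^10 m²/s²
GM = v²r = 1.3271 × 10^10 × 5 × 10^10 = 6.63552 × 10^20 m³/s²
GM ≈ 6.636 × 10^20 m³/s²

Final answer: GM = 6.636 × 10^20 m³/s²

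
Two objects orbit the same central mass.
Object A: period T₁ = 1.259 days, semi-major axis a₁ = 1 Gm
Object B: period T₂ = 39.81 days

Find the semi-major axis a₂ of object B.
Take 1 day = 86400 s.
T₁ = 1.259 days = 108778 s
T₂ = 39.81 days = 3.43958 × 10^6 s
a₁ = 1 Gm = 1 × 10^9 m
Kepler's third law: (T₂/T₁)² = (a₂/a₁)³  ⇒  a₂ = a₁ (T₂/T₁)^(2/3)
T₂/T₁ = 31.6203
(T₂/T₁)^(2/3) = 9.99948
a₂ = 1 × 10^9 m × 9.99948 = 9.99948 × 10^9 m ≈ 9.999 Gm

Final answer: a₂ = 9.999 Gm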